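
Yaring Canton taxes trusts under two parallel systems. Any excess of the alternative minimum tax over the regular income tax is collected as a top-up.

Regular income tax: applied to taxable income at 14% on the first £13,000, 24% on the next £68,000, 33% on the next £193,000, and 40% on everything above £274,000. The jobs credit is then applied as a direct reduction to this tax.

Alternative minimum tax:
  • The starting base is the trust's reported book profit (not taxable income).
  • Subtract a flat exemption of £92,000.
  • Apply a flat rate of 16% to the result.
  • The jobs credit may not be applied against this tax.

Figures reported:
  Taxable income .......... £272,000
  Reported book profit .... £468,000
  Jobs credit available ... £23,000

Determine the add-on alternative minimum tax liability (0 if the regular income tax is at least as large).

£1,990

Regular income tax:
  £13,000 × 14% = £1,820
  £68,000 × 24% = £16,320
  £191,000 × 33% = £63,030
  → £81,170
  Less jobs credit £23,000 → £58,170

Alternative minimum tax:
  Base (reported book profit): £468,000
  Less exemption £92,000 → base £376,000
  £376,000 × 16% = £60,160

Excess of alternative minimum tax over regular income tax: £60,160 − £58,170 = £1,990.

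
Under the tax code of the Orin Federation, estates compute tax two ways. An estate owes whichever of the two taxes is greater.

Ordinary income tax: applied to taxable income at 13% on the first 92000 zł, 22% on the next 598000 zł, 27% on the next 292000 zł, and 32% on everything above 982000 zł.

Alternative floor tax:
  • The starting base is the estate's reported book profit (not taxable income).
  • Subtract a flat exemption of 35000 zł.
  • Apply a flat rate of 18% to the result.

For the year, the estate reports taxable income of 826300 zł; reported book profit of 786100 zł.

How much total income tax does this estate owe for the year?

180321 zł

Alternative floor tax:
  Base (reported book profit): 786100 zł
  Less exemption 35000 zł → base 751100 zł
  751100 zł × 18% = 135198 zł

Ordinary income tax:
  92000 zł × 13% = 11960 zł
  598000 zł × 22% = 131560 zł
  136300 zł × 27% = 36801 zł
  → 180321 zł

180321 zł > 135198 zł, so the ordinary income tax governs.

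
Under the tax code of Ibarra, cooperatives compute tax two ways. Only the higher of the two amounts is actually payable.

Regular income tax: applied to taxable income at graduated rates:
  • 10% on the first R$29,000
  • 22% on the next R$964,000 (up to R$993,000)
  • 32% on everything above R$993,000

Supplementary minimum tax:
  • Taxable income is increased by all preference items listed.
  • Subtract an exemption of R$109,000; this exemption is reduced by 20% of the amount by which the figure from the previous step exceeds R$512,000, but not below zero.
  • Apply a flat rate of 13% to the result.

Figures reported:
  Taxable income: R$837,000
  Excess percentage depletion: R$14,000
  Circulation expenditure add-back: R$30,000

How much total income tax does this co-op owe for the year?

Supplementary minimum tax:
  Adjusted income: R$837,000 + R$14,000 + R$30,000 = R$881,000
  Exemption: R$109,000 − 20% × (R$881,000 − R$512,000) = R$109,000 − R$73,800 = R$35,200
  Base: R$881,000 − R$35,200 = R$845,800
  R$845,800 × 13% = R$109,954

Regular income tax:
  R$29,000 × 10% = R$2,900
  R$808,000 × 22% = R$177,760
  → R$180,660

R$180,660 > R$109,954, so the regular income tax governs.

R$180,660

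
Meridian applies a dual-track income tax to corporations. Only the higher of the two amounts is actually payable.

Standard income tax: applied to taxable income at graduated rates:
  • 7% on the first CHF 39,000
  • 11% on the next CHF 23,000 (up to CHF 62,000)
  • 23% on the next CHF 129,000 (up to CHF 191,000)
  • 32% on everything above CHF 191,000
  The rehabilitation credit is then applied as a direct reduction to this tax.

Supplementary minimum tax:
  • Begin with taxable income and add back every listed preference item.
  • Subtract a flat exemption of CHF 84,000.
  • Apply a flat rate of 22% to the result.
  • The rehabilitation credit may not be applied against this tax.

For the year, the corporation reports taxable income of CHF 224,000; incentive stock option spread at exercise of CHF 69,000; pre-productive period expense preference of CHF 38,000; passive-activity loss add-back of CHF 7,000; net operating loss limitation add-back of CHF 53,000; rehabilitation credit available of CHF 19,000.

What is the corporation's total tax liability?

CHF 67,540

Standard income tax:
  CHF 39,000 × 7% = CHF 2,730
  CHF 23,000 × 11% = CHF 2,530
  CHF 129,000 × 23% = CHF 29,670
  CHF 33,000 × 32% = CHF 10,560
  → CHF 45,490
  Less rehabilitation credit CHF 19,000 → CHF 26,490

Supplementary minimum tax:
  Adjusted income: CHF 224,000 + CHF 69,000 + CHF 38,000 + CHF 7,000 + CHF 53,000 = CHF 391,000
  Less exemption CHF 84,000 → base CHF 307,000
  CHF 307,000 × 22% = CHF 67,540

CHF 67,540 > CHF 26,490, so the supplementary minimum tax is the binding amount.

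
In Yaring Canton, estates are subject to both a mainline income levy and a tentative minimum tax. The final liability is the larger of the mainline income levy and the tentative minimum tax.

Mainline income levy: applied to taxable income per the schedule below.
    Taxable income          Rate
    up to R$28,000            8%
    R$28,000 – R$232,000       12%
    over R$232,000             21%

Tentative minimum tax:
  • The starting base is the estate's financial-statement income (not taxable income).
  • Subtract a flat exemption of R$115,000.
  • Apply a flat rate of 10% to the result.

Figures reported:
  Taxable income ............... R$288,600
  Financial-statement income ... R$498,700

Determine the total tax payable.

R$38,606

Tentative minimum tax:
  Base (financial-statement income): R$498,700
  Less exemption R$115,000 → base R$383,700
  R$383,700 × 10% = R$38,370

Mainline income levy:
  R$28,000 × 8% = R$2,240
  R$204,000 × 12% = R$24,480
  R$56,600 × 21% = R$11,886
  → R$38,606

R$38,606 > R$38,370, so the mainline income levy governs.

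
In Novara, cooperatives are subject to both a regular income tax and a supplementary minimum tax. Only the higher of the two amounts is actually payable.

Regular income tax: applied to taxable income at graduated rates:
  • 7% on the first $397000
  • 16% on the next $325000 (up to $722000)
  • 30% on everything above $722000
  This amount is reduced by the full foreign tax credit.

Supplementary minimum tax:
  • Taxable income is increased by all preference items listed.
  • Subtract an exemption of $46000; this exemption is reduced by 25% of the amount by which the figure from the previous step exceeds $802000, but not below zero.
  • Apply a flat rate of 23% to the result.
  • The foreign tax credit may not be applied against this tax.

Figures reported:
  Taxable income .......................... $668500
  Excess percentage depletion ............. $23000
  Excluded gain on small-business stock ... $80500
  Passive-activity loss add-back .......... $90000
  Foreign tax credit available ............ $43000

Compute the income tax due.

Regular income tax:
  $397000 × 7% = $27790
  $271500 × 16% = $43440
  → $71230
  Less foreign tax credit $43000 → $28230

Supplementary minimum tax:
  Adjusted income: $668500 + $23000 + $80500 + $90000 = $862000
  Exemption: $46000 − 25% × ($862000 − $802000) = $46000 − $15000 = $31000
  Base: $862000 − $31000 = $831000
  $831000 × 23% = $191130

$191130 > $28230, so the supplementary minimum tax is the binding amount.

$191130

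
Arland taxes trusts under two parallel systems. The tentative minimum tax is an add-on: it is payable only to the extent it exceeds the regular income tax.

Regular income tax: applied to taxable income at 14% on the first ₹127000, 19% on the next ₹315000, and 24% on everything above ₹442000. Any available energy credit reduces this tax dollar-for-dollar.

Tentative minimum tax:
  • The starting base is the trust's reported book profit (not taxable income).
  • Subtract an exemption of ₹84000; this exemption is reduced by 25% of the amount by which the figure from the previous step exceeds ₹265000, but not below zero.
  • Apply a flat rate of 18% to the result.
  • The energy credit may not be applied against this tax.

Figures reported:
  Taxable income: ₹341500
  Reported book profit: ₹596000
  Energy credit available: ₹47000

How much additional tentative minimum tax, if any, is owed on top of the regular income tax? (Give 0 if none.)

Tentative minimum tax:
  Base (reported book profit): ₹596000
  Exemption: ₹84000 − 25% × (₹596000 − ₹265000) = ₹84000 − ₹82750 = ₹1250
  Base: ₹596000 − ₹1250 = ₹594750
  ₹594750 × 18% = ₹107055

Regular income tax:
  ₹127000 × 14% = ₹17780
  ₹214500 × 19% = ₹40755
  → ₹58535
  Less energy credit ₹47000 → ₹11535

Excess of tentative minimum tax over regular income tax: ₹107055 − ₹11535 = ₹95520.

₹95520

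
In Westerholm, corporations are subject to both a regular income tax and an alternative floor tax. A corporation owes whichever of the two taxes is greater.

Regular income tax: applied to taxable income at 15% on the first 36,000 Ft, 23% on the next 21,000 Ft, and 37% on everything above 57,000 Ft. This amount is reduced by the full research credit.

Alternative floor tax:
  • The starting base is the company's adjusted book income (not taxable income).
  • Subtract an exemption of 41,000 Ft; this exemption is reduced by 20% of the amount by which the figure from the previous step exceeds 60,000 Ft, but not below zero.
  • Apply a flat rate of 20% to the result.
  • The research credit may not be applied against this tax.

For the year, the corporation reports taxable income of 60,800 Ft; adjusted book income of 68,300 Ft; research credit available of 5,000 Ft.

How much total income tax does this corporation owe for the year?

6,636 Ft

Regular income tax:
  36,000 Ft × 15% = 5,400 Ft
  21,000 Ft × 23% = 4,830 Ft
  3,800 Ft × 37% = 1,406 Ft
  → 11,636 Ft
  Less research credit 5,000 Ft → 6,636 Ft

Alternative floor tax:
  Base (adjusted book income): 68,300 Ft
  Exemption: 41,000 Ft − 20% × (68,300 Ft − 60,000 Ft) = 41,000 Ft − 1,660 Ft = 39,340 Ft
  Base: 68,300 Ft − 39,340 Ft = 28,960 Ft
  28,960 Ft × 20% = 5,792 Ft

6,636 Ft > 5,792 Ft, so the regular income tax governs.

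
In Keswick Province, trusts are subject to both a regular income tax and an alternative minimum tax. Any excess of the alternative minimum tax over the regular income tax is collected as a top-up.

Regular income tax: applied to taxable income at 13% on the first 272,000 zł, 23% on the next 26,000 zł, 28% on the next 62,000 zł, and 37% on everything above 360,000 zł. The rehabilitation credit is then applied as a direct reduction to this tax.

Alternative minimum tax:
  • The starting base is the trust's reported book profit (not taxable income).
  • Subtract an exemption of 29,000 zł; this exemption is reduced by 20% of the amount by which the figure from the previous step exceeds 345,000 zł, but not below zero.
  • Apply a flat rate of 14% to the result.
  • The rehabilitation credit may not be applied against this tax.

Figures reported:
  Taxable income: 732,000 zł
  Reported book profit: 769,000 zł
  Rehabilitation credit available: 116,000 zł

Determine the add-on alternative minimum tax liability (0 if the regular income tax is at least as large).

27,320 zł

Alternative minimum tax:
  Base (reported book profit): 769,000 zł
  Exemption: 20% × (769,000 zł − 345,000 zł) = 84,800 zł ≥ 29,000 zł, so the exemption is fully phased out
  Base: 769,000 zł − 0 zł = 769,000 zł
  769,000 zł × 14% = 107,660 zł

Regular income tax:
  272,000 zł × 13% = 35,360 zł
  26,000 zł × 23% = 5,980 zł
  62,000 zł × 28% = 17,360 zł
  372,000 zł × 37% = 137,640 zł
  → 196,340 zł
  Less rehabilitation credit 116,000 zł → 80,340 zł

Excess of alternative minimum tax over regular income tax: 107,660 zł − 80,340 zł = 27,320 zł.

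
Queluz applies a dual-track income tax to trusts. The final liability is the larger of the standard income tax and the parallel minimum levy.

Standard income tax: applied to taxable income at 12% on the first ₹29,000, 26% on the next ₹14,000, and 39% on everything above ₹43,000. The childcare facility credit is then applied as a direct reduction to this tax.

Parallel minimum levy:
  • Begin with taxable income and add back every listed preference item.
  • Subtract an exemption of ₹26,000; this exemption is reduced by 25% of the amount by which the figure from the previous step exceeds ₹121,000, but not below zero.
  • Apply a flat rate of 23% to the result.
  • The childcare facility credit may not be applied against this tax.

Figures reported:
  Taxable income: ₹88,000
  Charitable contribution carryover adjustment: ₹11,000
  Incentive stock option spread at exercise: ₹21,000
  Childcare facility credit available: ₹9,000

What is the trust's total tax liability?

Parallel minimum levy:
  Adjusted income: ₹88,000 + ₹11,000 + ₹21,000 = ₹120,000
  Exemption: ₹120,000 ≤ ₹121,000, so full ₹26,000 applies
  Base: ₹120,000 − ₹26,000 = ₹94,000
  ₹94,000 × 23% = ₹21,620

Standard income tax:
  ₹29,000 × 12% = ₹3,480
  ₹14,000 × 26% = ₹3,640
  ₹45,000 × 39% = ₹17,550
  → ₹24,670
  Less childcare facility credit ₹9,000 → ₹15,670

₹21,620 > ₹15,670, so the parallel minimum levy is the binding amount.

₹21,620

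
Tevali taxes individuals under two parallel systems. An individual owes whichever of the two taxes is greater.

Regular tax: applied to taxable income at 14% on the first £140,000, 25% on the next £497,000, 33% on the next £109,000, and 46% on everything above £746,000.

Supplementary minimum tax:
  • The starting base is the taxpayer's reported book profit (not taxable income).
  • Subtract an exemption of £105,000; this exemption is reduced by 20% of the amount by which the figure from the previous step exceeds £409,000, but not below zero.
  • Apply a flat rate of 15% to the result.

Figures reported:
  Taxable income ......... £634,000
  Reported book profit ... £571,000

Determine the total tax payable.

Regular tax:
  £140,000 × 14% = £19,600
  £494,000 × 25% = £123,500
  → £143,100

Supplementary minimum tax:
  Base (reported book profit): £571,000
  Exemption: £105,000 − 20% × (£571,000 − £409,000) = £105,000 − £32,400 = £72,600
  Base: £571,000 − £72,600 = £498,400
  £498,400 × 15% = £74,760

£143,100 > £74,760, so the regular tax governs.

£143,100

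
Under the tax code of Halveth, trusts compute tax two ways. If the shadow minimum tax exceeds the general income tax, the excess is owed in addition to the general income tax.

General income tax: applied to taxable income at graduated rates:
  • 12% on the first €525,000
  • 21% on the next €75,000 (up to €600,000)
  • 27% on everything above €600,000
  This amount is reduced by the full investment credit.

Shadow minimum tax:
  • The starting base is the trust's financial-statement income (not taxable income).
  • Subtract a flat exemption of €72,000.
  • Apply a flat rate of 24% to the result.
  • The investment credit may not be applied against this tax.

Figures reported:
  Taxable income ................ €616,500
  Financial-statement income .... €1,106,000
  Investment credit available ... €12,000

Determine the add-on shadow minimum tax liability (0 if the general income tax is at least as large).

Shadow minimum tax:
  Base (financial-statement income): €1,106,000
  Less exemption €72,000 → base €1,034,000
  €1,034,000 × 24% = €248,160

General income tax:
  €525,000 × 12% = €63,000
  €75,000 × 21% = €15,750
  €16,500 × 27% = €4,455
  → €83,205
  Less investment credit €12,000 → €71,205

Excess of shadow minimum tax over general income tax: €248,160 − €71,205 = €176,955.

€176,955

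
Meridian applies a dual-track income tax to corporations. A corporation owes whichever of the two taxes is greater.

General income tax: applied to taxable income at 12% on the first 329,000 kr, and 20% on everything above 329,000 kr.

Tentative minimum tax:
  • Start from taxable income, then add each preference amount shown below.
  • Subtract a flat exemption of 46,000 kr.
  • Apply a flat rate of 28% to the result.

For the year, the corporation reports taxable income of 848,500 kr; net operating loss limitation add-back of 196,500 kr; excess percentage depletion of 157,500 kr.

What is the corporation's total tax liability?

323,820 kr

Tentative minimum tax:
  Adjusted income: 848,500 kr + 196,500 kr + 157,500 kr = 1,202,500 kr
  Less exemption 46,000 kr → base 1,156,500 kr
  1,156,500 kr × 28% = 323,820 kr

General income tax:
  329,000 kr × 12% = 39,480 kr
  519,500 kr × 20% = 103,900 kr
  → 143,380 kr

323,820 kr > 143,380 kr, so the tentative minimum tax is the binding amount.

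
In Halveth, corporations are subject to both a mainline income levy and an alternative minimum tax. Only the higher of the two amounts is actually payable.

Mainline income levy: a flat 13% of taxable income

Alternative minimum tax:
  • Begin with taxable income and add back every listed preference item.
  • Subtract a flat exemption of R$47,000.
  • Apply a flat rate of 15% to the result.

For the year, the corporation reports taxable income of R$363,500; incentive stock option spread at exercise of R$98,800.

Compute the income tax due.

Alternative minimum tax:
  Adjusted income: R$363,500 + R$98,800 = R$462,300
  Less exemption R$47,000 → base R$415,300
  R$415,300 × 15% = R$62,295

Mainline income levy:
  R$363,500 × 13% = R$47,255

R$62,295 > R$47,255, so the alternative minimum tax is the binding amount.

R$62,295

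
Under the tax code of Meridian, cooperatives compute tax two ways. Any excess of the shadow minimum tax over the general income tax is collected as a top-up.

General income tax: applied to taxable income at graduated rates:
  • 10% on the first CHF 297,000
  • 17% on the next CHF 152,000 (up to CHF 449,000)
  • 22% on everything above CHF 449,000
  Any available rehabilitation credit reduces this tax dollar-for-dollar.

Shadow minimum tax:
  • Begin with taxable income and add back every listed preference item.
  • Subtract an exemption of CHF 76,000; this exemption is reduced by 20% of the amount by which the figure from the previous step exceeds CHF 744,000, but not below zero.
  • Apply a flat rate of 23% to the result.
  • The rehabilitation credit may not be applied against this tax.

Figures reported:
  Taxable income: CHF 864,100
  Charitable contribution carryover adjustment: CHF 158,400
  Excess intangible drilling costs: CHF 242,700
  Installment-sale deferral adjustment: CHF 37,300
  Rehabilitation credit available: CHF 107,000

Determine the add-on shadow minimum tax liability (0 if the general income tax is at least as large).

Shadow minimum tax:
  Adjusted income: CHF 864,100 + CHF 158,400 + CHF 242,700 + CHF 37,300 = CHF 1,302,500
  Exemption: 20% × (CHF 1,302,500 − CHF 744,000) = CHF 111,700 ≥ CHF 76,000, so the exemption is fully phased out
  Base: CHF 1,302,500 − CHF 0 = CHF 1,302,500
  CHF 1,302,500 × 23% = CHF 299,575

General income tax:
  CHF 297,000 × 10% = CHF 29,700
  CHF 152,000 × 17% = CHF 25,840
  CHF 415,100 × 22% = CHF 91,322
  → CHF 146,862
  Less rehabilitation credit CHF 107,000 → CHF 39,862

Excess of shadow minimum tax over general income tax: CHF 299,575 − CHF 39,862 = CHF 259,713.

CHF 259,713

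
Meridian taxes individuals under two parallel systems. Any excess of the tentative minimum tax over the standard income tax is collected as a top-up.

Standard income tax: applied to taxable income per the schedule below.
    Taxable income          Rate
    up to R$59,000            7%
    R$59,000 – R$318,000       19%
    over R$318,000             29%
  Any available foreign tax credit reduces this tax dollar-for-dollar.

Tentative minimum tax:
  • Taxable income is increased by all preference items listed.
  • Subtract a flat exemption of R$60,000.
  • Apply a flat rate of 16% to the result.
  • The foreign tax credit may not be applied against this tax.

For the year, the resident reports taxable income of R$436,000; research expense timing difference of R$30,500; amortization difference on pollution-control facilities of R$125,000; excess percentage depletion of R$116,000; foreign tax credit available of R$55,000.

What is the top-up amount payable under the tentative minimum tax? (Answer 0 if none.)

R$71,040

Tentative minimum tax:
  Adjusted income: R$436,000 + R$30,500 + R$125,000 + R$116,000 = R$707,500
  Less exemption R$60,000 → base R$647,500
  R$647,500 × 16% = R$103,600

Standard income tax:
  R$59,000 × 7% = R$4,130
  R$259,000 × 19% = R$49,210
  R$118,000 × 29% = R$34,220
  → R$87,560
  Less foreign tax credit R$55,000 → R$32,560

Excess of tentative minimum tax over standard income tax: R$103,600 − R$32,560 = R$71,040.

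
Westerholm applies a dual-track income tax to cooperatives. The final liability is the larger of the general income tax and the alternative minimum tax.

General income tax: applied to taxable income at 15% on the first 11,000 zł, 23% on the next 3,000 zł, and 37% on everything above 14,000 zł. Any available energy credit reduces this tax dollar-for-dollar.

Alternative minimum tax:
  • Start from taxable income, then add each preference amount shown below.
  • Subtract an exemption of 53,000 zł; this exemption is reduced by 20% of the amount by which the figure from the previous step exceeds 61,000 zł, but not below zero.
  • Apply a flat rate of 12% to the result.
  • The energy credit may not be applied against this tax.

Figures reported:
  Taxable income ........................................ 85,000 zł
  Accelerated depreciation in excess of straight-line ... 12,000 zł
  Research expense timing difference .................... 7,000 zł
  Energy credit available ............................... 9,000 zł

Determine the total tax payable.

General income tax:
  11,000 zł × 15% = 1,650 zł
  3,000 zł × 23% = 690 zł
  71,000 zł × 37% = 26,270 zł
  → 28,610 zł
  Less energy credit 9,000 zł → 19,610 zł

Alternative minimum tax:
  Adjusted income: 85,000 zł + 12,000 zł + 7,000 zł = 104,000 zł
  Exemption: 53,000 zł − 20% × (104,000 zł − 61,000 zł) = 53,000 zł − 8,600 zł = 44,400 zł
  Base: 104,000 zł − 44,400 zł = 59,600 zł
  59,600 zł × 12% = 7,152 zł

19,610 zł > 7,152 zł, so the general income tax governs.

19,610 zł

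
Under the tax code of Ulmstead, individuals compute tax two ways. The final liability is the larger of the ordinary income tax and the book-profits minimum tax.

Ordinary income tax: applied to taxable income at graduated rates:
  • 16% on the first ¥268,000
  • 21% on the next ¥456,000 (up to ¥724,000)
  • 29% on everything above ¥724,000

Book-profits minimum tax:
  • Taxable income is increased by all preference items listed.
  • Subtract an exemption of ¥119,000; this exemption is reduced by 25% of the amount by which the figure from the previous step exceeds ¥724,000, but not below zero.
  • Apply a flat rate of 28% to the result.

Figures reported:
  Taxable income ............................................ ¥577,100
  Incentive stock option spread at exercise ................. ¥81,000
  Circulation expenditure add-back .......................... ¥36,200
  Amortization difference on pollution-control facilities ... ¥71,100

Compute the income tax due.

¥183,890

Book-profits minimum tax:
  Adjusted income: ¥577,100 + ¥81,000 + ¥36,200 + ¥71,100 = ¥765,400
  Exemption: ¥119,000 − 25% × (¥765,400 − ¥724,000) = ¥119,000 − ¥10,350 = ¥108,650
  Base: ¥765,400 − ¥108,650 = ¥656,750
  ¥656,750 × 28% = ¥183,890

Ordinary income tax:
  ¥268,000 × 16% = ¥42,880
  ¥309,100 × 21% = ¥64,911
  → ¥107,791

¥183,890 > ¥107,791, so the book-profits minimum tax is the binding amount.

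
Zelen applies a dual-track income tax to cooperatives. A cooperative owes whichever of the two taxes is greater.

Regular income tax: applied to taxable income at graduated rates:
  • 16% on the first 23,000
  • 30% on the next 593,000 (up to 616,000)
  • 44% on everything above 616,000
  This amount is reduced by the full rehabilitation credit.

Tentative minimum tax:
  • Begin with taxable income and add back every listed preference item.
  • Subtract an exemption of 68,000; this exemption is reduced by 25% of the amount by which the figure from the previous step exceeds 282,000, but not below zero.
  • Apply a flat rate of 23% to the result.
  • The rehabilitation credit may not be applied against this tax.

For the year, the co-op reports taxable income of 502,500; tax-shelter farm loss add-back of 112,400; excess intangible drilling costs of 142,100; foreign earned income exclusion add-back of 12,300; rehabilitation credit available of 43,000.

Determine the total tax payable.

Regular income tax:
  23,000 × 16% = 3,680
  479,500 × 30% = 143,850
  → 147,530
  Less rehabilitation credit 43,000 → 104,530

Tentative minimum tax:
  Adjusted income: 502,500 + 112,400 + 142,100 + 12,300 = 769,300
  Exemption: 25% × (769,300 − 282,000) = 121,825 ≥ 68,000, so the exemption is fully phased out
  Base: 769,300 − 0 = 769,300
  769,300 × 23% = 176,939

176,939 > 104,530, so the tentative minimum tax is the binding amount.

176,939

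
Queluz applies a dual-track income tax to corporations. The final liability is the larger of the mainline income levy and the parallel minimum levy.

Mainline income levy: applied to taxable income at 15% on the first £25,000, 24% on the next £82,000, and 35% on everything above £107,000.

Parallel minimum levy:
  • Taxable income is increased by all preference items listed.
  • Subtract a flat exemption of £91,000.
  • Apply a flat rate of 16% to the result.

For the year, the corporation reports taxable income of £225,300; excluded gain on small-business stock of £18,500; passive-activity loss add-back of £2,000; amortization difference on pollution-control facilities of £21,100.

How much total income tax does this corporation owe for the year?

£64,835

Parallel minimum levy:
  Adjusted income: £225,300 + £18,500 + £2,000 + £21,100 = £266,900
  Less exemption £91,000 → base £175,900
  £175,900 × 16% = £28,144

Mainline income levy:
  £25,000 × 15% = £3,750
  £82,000 × 24% = £19,680
  £118,300 × 35% = £41,405
  → £64,835

£64,835 > £28,144, so the mainline income levy governs.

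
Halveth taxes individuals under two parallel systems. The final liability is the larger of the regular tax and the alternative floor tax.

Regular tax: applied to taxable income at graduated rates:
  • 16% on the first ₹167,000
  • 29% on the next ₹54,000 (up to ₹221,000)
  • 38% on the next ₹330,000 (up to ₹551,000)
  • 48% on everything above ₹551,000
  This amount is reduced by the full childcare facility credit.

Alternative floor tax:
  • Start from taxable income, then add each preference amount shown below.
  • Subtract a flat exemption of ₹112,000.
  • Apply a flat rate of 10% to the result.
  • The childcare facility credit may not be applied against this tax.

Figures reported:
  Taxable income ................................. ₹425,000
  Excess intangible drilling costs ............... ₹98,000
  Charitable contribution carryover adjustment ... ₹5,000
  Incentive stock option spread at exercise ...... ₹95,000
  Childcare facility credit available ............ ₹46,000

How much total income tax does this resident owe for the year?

₹73,900

Alternative floor tax:
  Adjusted income: ₹425,000 + ₹98,000 + ₹5,000 + ₹95,000 = ₹623,000
  Less exemption ₹112,000 → base ₹511,000
  ₹511,000 × 10% = ₹51,100

Regular tax:
  ₹167,000 × 16% = ₹26,720
  ₹54,000 × 29% = ₹15,660
  ₹204,000 × 38% = ₹77,520
  → ₹119,900
  Less childcare facility credit ₹46,000 → ₹73,900

₹73,900 > ₹51,100, so the regular tax governs.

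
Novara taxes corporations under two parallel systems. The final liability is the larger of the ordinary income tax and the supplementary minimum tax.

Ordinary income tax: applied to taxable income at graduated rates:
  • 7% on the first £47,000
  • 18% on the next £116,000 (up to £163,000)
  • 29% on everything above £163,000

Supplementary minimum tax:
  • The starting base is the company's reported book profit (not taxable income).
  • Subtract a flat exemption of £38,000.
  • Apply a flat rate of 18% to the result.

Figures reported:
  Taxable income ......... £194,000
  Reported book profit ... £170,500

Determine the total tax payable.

£33,160

Supplementary minimum tax:
  Base (reported book profit): £170,500
  Less exemption £38,000 → base £132,500
  £132,500 × 18% = £23,850

Ordinary income tax:
  £47,000 × 7% = £3,290
  £116,000 × 18% = £20,880
  £31,000 × 29% = £8,990
  → £33,160

£33,160 > £23,850, so the ordinary income tax governs.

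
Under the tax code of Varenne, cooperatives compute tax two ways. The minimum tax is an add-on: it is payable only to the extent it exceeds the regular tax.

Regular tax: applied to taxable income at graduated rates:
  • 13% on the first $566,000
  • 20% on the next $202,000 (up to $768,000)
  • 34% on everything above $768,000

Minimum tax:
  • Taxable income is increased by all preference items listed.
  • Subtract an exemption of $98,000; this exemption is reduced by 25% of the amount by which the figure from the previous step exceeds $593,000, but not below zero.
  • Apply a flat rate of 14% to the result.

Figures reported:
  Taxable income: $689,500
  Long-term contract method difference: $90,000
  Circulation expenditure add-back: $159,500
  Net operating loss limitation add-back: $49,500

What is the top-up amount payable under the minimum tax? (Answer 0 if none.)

$40,110

Minimum tax:
  Adjusted income: $689,500 + $90,000 + $159,500 + $49,500 = $988,500
  Exemption: 25% × ($988,500 − $593,000) = $98,875 ≥ $98,000, so the exemption is fully phased out
  Base: $988,500 − $0 = $988,500
  $988,500 × 14% = $138,390

Regular tax:
  $566,000 × 13% = $73,580
  $123,500 × 20% = $24,700
  → $98,280

Excess of minimum tax over regular tax: $138,390 − $98,280 = $40,110.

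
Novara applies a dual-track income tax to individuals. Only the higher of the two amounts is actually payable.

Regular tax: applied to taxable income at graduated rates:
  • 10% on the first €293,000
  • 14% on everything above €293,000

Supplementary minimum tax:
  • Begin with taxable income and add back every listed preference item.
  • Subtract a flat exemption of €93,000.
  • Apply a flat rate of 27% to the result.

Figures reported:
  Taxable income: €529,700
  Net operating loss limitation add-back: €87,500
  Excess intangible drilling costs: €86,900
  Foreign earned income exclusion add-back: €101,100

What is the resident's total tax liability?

€192,294

Regular tax:
  €293,000 × 10% = €29,300
  €236,700 × 14% = €33,138
  → €62,438

Supplementary minimum tax:
  Adjusted income: €529,700 + €87,500 + €86,900 + €101,100 = €805,200
  Less exemption €93,000 → base €712,200
  €712,200 × 27% = €192,294

€192,294 > €62,438, so the supplementary minimum tax is the binding amount.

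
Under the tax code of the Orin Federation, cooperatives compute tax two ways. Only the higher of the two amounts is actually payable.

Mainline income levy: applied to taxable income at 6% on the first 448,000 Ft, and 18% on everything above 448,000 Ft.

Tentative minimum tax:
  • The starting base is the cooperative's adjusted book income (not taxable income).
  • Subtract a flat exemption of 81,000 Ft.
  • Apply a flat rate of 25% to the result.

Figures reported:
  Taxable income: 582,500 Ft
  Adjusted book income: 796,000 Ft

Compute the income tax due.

178,750 Ft

Tentative minimum tax:
  Base (adjusted book income): 796,000 Ft
  Less exemption 81,000 Ft → base 715,000 Ft
  715,000 Ft × 25% = 178,750 Ft

Mainline income levy:
  448,000 Ft × 6% = 26,880 Ft
  134,500 Ft × 18% = 24,210 Ft
  → 51,090 Ft

178,750 Ft > 51,090 Ft, so the tentative minimum tax is the binding amount.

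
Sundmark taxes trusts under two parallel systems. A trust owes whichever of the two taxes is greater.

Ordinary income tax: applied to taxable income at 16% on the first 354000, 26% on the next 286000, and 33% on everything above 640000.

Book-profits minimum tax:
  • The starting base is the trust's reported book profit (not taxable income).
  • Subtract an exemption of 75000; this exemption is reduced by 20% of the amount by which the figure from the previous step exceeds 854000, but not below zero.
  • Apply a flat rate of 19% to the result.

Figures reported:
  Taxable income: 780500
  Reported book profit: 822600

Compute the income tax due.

Book-profits minimum tax:
  Base (reported book profit): 822600
  Exemption: 822600 ≤ 854000, so full 75000 applies
  Base: 822600 − 75000 = 747600
  747600 × 19% = 142044

Ordinary income tax:
  354000 × 16% = 56640
  286000 × 26% = 74360
  140500 × 33% = 46365
  → 177365

177365 > 142044, so the ordinary income tax governs.

177365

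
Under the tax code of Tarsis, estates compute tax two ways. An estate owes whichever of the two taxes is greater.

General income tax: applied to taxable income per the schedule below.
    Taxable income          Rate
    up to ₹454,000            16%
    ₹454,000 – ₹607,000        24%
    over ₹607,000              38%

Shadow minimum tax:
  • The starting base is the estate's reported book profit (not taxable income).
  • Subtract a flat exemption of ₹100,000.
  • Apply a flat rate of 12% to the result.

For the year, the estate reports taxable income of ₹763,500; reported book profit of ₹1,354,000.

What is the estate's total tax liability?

₹168,830

Shadow minimum tax:
  Base (reported book profit): ₹1,354,000
  Less exemption ₹100,000 → base ₹1,254,000
  ₹1,254,000 × 12% = ₹150,480

General income tax:
  ₹454,000 × 16% = ₹72,640
  ₹153,000 × 24% = ₹36,720
  ₹156,500 × 38% = ₹59,470
  → ₹168,830

₹168,830 > ₹150,480, so the general income tax governs.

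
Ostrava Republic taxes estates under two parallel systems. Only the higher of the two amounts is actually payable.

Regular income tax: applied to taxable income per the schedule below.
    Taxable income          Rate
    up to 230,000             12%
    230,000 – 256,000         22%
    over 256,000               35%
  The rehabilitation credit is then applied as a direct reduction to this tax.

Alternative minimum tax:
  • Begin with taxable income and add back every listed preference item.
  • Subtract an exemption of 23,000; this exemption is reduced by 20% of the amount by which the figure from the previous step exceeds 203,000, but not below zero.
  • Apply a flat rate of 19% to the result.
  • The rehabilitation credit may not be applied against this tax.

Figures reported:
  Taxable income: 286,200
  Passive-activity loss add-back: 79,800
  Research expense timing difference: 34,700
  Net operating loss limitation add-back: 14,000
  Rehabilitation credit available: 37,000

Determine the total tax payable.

Alternative minimum tax:
  Adjusted income: 286,200 + 79,800 + 34,700 + 14,000 = 414,700
  Exemption: 20% × (414,700 − 203,000) = 42,340 ≥ 23,000, so the exemption is fully phased out
  Base: 414,700 − 0 = 414,700
  414,700 × 19% = 78,793

Regular income tax:
  230,000 × 12% = 27,600
  26,000 × 22% = 5,720
  30,200 × 35% = 10,570
  → 43,890
  Less rehabilitation credit 37,000 → 6,890

78,793 > 6,890, so the alternative minimum tax is the binding amount.

78,793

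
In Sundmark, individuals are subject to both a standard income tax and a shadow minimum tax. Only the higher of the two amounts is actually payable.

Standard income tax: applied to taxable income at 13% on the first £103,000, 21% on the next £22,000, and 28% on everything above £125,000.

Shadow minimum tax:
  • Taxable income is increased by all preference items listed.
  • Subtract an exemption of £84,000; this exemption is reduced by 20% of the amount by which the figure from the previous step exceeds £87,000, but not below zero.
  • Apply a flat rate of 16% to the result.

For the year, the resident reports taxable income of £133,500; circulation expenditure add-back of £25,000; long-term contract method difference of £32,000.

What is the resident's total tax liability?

£20,390

Shadow minimum tax:
  Adjusted income: £133,500 + £25,000 + £32,000 = £190,500
  Exemption: £84,000 − 20% × (£190,500 − £87,000) = £84,000 − £20,700 = £63,300
  Base: £190,500 − £63,300 = £127,200
  £127,200 × 16% = £20,352

Standard income tax:
  £103,000 × 13% = £13,390
  £22,000 × 21% = £4,620
  £8,500 × 28% = £2,380
  → £20,390

£20,390 > £20,352, so the standard income tax governs.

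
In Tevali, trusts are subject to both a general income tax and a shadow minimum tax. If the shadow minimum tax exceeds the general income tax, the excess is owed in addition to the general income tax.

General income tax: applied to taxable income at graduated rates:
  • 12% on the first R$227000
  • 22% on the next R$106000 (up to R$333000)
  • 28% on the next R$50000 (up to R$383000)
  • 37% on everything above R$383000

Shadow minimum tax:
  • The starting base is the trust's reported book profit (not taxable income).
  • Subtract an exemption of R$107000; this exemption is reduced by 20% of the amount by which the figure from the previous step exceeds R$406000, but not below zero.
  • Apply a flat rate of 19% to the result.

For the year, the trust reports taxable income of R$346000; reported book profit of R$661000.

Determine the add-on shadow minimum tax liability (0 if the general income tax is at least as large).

R$60750

Shadow minimum tax:
  Base (reported book profit): R$661000
  Exemption: R$107000 − 20% × (R$661000 − R$406000) = R$107000 − R$51000 = R$56000
  Base: R$661000 − R$56000 = R$605000
  R$605000 × 19% = R$114950

General income tax:
  R$227000 × 12% = R$27240
  R$106000 × 22% = R$23320
  R$13000 × 28% = R$3640
  → R$54200

Excess of shadow minimum tax over general income tax: R$114950 − R$54200 = R$60750.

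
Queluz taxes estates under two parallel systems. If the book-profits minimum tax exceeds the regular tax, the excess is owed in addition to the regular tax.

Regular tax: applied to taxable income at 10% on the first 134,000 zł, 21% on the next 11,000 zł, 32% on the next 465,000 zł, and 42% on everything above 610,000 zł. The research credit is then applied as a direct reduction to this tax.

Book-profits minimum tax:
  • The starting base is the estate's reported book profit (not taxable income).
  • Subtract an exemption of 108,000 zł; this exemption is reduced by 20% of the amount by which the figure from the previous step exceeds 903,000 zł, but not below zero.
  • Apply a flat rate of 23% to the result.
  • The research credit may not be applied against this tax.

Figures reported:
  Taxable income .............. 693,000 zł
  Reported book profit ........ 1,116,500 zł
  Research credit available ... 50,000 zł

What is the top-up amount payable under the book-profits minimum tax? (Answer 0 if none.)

92,406 zł

Regular tax:
  134,000 zł × 10% = 13,400 zł
  11,000 zł × 21% = 2,310 zł
  465,000 zł × 32% = 148,800 zł
  83,000 zł × 42% = 34,860 zł
  → 199,370 zł
  Less research credit 50,000 zł → 149,370 zł

Book-profits minimum tax:
  Base (reported book profit): 1,116,500 zł
  Exemption: 108,000 zł − 20% × (1,116,500 zł − 903,000 zł) = 108,000 zł − 42,700 zł = 65,300 zł
  Base: 1,116,500 zł − 65,300 zł = 1,051,200 zł
  1,051,200 zł × 23% = 241,776 zł

Excess of book-profits minimum tax over regular tax: 241,776 zł − 149,370 zł = 92,406 zł.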